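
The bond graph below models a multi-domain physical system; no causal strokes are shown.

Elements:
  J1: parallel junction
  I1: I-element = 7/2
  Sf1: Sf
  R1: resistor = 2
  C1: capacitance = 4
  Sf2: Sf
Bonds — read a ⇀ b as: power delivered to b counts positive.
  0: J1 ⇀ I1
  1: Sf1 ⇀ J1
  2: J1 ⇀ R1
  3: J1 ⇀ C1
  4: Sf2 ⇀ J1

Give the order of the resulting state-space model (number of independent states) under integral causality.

2  (C1, I1 all integral)

b1 stroke→Sf1  (Sf1 fixes flow; stroke at Sf1)
b4 stroke→Sf2  (Sf2: flow source, stroke at near end)
b0 stroke→I1  (I1: I, integral causality)
b3 stroke→J1  (C1: C, integral causality)
b2 stroke→R1  (J1: bond 3 brought effort, rest push out)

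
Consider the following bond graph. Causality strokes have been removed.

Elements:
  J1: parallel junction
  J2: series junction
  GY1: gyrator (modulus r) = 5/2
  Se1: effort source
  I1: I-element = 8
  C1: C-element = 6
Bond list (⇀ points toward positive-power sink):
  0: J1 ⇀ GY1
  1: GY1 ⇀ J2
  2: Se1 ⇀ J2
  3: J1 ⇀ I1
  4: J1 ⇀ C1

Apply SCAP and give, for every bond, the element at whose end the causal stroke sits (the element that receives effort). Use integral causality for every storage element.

b2 |J2  (Se1: effort source, stroke at far end)
b1 |GY1  (J2: last free bond brings flow in)
b0 |GY1  (GY1 both-in/both-out from 1)
b3 |I1  (I1: I, integral causality)
b4 |J1  (J1: last free bond brings effort in)

b0 stroke at GY1
b1 stroke at GY1
b2 stroke at J2
b3 stroke at I1
b4 stroke at J1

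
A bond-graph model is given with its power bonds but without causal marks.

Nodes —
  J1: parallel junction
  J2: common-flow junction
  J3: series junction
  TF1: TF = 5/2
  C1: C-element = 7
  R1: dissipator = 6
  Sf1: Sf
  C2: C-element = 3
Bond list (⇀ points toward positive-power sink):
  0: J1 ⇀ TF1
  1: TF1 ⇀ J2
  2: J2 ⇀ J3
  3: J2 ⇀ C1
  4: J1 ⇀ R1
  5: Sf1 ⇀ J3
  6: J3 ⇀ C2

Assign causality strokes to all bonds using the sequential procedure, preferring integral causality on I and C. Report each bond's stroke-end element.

#0 →TF1
#1 →J2
#2 →J3
#3 →J2
#4 →J1
#5 →Sf1
#6 →J3

β5 stroke→Sf1  (Sf1 (Sf) sets flow on bond)
β2 stroke→J3  (1-jn J3 has f-setter on 5)
β6 stroke→J3  (1-jn J3 has f-setter on 5)
β1 stroke→J2  (common-f at J2 fixed by 2)
β3 stroke→J2  (common-f at J2 fixed by 2)
β0 stroke→TF1  (TF TF1: opposite of bond 1)
β4 stroke→J1  (only one effort-in slot at J1)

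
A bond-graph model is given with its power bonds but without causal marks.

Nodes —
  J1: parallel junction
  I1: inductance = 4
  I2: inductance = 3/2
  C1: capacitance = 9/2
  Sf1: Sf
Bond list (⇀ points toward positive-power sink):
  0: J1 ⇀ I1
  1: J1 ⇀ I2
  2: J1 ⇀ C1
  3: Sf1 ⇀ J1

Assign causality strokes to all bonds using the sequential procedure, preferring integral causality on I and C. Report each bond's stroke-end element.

b3 stroke at Sf1  (Sf1: flow source, stroke at near end)
b0 stroke at I1  (prefer integral on I1)
b1 stroke at I2  (prefer integral on I2)
b2 stroke at J1  (J1: last free bond brings effort in)

bond 0 |I1
bond 1 |I2
bond 2 |J1
bond 3 |Sf1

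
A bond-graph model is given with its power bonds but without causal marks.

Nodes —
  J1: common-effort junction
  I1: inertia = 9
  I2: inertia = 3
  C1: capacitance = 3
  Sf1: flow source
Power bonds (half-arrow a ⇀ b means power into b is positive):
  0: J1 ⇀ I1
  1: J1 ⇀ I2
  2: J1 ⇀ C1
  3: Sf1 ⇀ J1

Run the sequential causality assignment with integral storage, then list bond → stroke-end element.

bond 3 |Sf1  (Sf1 fixes flow; stroke at Sf1)
bond 0 |I1  (prefer integral on I1)
bond 1 |I2  (I2 integral (f out))
bond 2 |J1  (closing 0-jn rule on J1)

#0 →I1
#1 →I2
#2 →J1
#3 →Sf1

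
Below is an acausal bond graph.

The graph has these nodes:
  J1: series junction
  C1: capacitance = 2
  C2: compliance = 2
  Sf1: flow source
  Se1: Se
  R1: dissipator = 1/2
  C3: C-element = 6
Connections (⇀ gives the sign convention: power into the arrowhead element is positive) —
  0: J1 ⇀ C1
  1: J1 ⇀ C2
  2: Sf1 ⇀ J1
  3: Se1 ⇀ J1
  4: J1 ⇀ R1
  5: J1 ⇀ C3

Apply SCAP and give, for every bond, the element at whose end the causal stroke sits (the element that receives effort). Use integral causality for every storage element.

#2 →Sf1  (Sf1 (Sf) sets flow on bond)
#3 →J1  (Se1 fixes effort; stroke away)
#0 →J1  (1-jn J1 has f-setter on 2)
#1 →J1  (common-f at J1 fixed by 2)
#4 →J1  (common-f at J1 fixed by 2)
#5 →J1  (common-f at J1 fixed by 2)

#0 |J1
#1 |J1
#2 |Sf1
#3 |J1
#4 |J1
#5 |J1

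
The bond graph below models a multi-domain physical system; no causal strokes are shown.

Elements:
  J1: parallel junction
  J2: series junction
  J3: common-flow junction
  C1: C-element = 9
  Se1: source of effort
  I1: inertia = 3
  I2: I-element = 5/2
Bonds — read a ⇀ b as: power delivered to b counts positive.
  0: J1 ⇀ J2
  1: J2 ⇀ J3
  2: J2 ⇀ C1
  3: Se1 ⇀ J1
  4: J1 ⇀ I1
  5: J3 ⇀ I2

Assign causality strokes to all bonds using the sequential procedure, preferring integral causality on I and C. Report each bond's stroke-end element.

#3 stroke→J1  (Se1 fixes effort; stroke away)
#0 stroke→J2  (J1 effort already set via bond 3)
#4 stroke→I1  (J1: bond 3 brought effort, rest push out)
#2 stroke→J2  (prefer integral on C1)
#1 stroke→J3  (J2 needs exactly one f-in)
#5 stroke→I2  (J3 needs exactly one f-in)

bond 0 stroke at J2
bond 1 stroke at J3
bond 2 stroke at J2
bond 3 stroke at J1
bond 4 stroke at I1
bond 5 stroke at I2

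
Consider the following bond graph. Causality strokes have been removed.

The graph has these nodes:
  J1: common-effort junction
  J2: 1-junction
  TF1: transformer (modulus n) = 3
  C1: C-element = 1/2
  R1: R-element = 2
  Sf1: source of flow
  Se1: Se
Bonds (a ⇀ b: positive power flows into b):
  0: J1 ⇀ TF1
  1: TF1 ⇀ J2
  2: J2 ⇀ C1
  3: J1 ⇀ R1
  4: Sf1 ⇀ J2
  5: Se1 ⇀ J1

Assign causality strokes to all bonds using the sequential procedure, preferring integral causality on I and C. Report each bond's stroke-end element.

β4 stroke at Sf1  (Sf1 (Sf) sets flow on bond)
β5 stroke at J1  (Se1 (Se) sets effort on bond)
β0 stroke at TF1  (J1: bond 5 brought effort, rest push out)
β3 stroke at R1  (common-e at J1 fixed by 5)
β1 stroke at J2  (J2 flow already set via bond 4)
β2 stroke at J2  (common-f at J2 fixed by 4)

β0 stroke→TF1
β1 stroke→J2
β2 stroke→J2
β3 stroke→R1
β4 stroke→Sf1
β5 stroke→J1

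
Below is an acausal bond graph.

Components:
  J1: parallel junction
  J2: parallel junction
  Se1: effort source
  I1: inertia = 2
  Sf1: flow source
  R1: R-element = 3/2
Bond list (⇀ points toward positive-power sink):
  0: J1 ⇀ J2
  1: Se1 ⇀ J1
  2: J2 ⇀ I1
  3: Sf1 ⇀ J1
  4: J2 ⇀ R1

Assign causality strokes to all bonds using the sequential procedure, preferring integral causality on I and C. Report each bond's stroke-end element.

b0 →J2
b1 →J1
b2 →I1
b3 →Sf1
b4 →R1

b1 |J1  (Se1: effort source, stroke at far end)
b3 |Sf1  (source Sf1 imposes f)
b0 |J2  (common-e at J1 fixed by 1)
b2 |I1  (J2: bond 0 brought effort, rest push out)
b4 |R1  (J2 effort already set via bond 0)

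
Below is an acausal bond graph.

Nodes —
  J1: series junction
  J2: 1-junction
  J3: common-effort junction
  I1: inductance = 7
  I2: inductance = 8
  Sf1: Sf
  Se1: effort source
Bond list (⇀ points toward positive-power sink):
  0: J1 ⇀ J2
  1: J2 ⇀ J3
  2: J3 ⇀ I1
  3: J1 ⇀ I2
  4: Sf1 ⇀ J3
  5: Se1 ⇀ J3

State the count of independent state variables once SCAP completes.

2  (I1, I2 all integral)

b4 →Sf1  (source Sf1 imposes f)
b5 →J3  (Se1 (Se) sets effort on bond)
b1 →J2  (0-jn J3 has e-setter on 5)
b2 →I1  (J3 effort already set via bond 5)
b0 →J1  (J2 needs exactly one f-in)
b3 →I2  (J1: last free bond brings flow in)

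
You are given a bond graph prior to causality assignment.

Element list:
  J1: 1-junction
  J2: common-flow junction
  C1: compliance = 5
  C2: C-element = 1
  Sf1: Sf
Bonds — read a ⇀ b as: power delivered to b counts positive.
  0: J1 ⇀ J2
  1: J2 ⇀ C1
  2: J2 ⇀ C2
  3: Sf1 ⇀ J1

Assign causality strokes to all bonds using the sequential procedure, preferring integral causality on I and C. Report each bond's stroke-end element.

b0 stroke→J1
b1 stroke→J2
b2 stroke→J2
b3 stroke→Sf1

b3 stroke→Sf1  (Sf1: flow source, stroke at near end)
b0 stroke→J1  (J1 flow already set via bond 3)
b1 stroke→J2  (J2: bond 0 brought flow, rest push out)
b2 stroke→J2  (J2: bond 0 brought flow, rest push out)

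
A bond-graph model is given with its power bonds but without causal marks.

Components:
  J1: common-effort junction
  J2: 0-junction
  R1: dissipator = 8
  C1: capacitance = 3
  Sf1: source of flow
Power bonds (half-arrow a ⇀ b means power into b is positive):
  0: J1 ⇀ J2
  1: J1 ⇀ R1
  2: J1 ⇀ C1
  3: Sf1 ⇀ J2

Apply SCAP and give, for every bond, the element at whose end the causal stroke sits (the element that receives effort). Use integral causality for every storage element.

#3 →Sf1  (Sf1 fixes flow; stroke at Sf1)
#0 →J2  (closing 0-jn rule on J2)
#2 →J1  (C1: C, integral causality)
#1 →R1  (0-jn J1 has e-setter on 2)

β0 stroke→J2
β1 stroke→R1
β2 stroke→J1
β3 stroke→Sf1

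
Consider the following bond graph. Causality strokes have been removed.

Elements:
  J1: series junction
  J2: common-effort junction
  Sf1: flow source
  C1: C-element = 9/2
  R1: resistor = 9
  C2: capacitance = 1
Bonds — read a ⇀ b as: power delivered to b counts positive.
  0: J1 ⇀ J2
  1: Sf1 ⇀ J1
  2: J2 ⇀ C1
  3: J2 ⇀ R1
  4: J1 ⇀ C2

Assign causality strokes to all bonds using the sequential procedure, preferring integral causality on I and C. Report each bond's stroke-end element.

b0 stroke at J1
b1 stroke at Sf1
b2 stroke at J2
b3 stroke at R1
b4 stroke at J1

b1 →Sf1  (Sf1 fixes flow; stroke at Sf1)
b0 →J1  (1-jn J1 has f-setter on 1)
b4 →J1  (common-f at J1 fixed by 1)
b2 →J2  (C1 outputs effort q/C1)
b3 →R1  (J2: bond 2 brought effort, rest push out)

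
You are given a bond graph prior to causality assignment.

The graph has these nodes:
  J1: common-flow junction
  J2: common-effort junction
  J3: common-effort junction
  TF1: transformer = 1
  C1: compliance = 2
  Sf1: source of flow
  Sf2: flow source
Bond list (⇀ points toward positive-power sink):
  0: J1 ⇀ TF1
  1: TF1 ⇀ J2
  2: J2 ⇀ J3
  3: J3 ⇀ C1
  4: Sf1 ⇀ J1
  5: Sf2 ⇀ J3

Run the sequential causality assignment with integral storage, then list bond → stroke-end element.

b4 stroke at Sf1  (source Sf1 imposes f)
b5 stroke at Sf2  (Sf2 (Sf) sets flow on bond)
b0 stroke at J1  (J1 flow already set via bond 4)
b1 stroke at TF1  (through TF1, causality passes straight; one stroke at TF1)
b2 stroke at J2  (closing 0-jn rule on J2)
b3 stroke at J3  (only one effort-in slot at J3)

b0 →J1
b1 →TF1
b2 →J2
b3 →J3
b4 →Sf1
b5 →Sf2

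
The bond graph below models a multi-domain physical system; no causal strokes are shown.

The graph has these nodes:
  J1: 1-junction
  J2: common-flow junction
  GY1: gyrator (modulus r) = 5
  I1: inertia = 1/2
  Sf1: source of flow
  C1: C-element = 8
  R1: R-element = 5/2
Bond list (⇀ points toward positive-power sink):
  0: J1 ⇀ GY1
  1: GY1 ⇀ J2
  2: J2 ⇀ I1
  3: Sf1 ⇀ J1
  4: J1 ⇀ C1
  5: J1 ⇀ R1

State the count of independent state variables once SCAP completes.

2  (C1, I1 all integral)

β3 →Sf1  (Sf1 (Sf) sets flow on bond)
β0 →J1  (J1 flow already set via bond 3)
β4 →J1  (J1 flow already set via bond 3)
β5 →J1  (common-f at J1 fixed by 3)
β1 →J2  (GY GY1: same side as bond 0)
β2 →I1  (closing 1-jn rule on J2)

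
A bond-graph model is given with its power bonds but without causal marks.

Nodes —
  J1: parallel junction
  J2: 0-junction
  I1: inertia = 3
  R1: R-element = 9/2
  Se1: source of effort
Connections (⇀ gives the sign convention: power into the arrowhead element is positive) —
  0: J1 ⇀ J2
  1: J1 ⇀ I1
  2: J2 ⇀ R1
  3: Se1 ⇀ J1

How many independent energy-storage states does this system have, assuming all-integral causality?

1  (I1 all integral)

β3 stroke at J1  (source Se1 imposes e)
β0 stroke at J2  (0-jn J1 has e-setter on 3)
β1 stroke at I1  (0-jn J1 has e-setter on 3)
β2 stroke at R1  (0-jn J2 has e-setter on 0)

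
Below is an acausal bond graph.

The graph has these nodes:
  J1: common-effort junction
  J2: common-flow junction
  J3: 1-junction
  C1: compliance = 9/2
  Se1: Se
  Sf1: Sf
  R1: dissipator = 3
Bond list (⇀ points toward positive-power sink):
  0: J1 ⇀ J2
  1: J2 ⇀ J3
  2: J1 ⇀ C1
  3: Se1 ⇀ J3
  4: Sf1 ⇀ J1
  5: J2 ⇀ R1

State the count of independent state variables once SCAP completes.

1  (C1 all integral)

β3 stroke→J3  (Se1 fixes effort; stroke away)
β4 stroke→Sf1  (Sf1: flow source, stroke at near end)
β1 stroke→J2  (only one flow-in slot at J3)
β2 stroke→J1  (C1: C, integral causality)
β0 stroke→J2  (0-jn J1 has e-setter on 2)
β5 stroke→R1  (closing 1-jn rule on J2)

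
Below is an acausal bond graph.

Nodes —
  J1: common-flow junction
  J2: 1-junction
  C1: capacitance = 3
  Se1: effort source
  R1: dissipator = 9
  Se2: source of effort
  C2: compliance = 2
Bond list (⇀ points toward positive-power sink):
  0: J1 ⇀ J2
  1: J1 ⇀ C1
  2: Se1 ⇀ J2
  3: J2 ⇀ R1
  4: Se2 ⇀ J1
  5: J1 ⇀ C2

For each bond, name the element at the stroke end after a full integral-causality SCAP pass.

b0 →J2
b1 →J1
b2 →J2
b3 →R1
b4 →J1
b5 →J1

b2 |J2  (Se1 fixes effort; stroke away)
b4 |J1  (Se2: effort source, stroke at far end)
b1 |J1  (C1: C, integral causality)
b5 |J1  (C2 outputs effort q/C2)
b0 |J2  (J1 needs exactly one f-in)
b3 |R1  (only one flow-in slot at J2)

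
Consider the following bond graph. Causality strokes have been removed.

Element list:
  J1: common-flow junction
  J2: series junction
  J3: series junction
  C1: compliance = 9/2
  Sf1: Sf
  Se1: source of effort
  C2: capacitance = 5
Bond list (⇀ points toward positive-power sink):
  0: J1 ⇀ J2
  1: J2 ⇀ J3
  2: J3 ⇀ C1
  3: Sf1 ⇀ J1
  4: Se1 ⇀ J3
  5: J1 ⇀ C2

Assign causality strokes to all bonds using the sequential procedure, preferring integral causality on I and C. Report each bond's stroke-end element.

bond 3 →Sf1  (Sf1 fixes flow; stroke at Sf1)
bond 4 →J3  (source Se1 imposes e)
bond 0 →J1  (common-f at J1 fixed by 3)
bond 5 →J1  (J1: bond 3 brought flow, rest push out)
bond 1 →J2  (J2: bond 0 brought flow, rest push out)
bond 2 →J3  (J3: bond 1 brought flow, rest push out)

β0 →J1
β1 →J2
β2 →J3
β3 →Sf1
β4 →J3
β5 →J1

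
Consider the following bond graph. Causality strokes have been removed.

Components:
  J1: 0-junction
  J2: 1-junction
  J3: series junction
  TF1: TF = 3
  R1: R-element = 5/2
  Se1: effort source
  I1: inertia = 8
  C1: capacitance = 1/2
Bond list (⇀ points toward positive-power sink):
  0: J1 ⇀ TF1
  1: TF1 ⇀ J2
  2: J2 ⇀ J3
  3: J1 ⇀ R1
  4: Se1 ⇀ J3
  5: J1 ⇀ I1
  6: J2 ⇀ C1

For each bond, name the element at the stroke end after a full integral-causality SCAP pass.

β0 stroke→J1
β1 stroke→TF1
β2 stroke→J2
β3 stroke→R1
β4 stroke→J3
β5 stroke→I1
β6 stroke→J2

bond 4 stroke→J3  (source Se1 imposes e)
bond 2 stroke→J2  (J3 needs exactly one f-in)
bond 5 stroke→I1  (prefer integral on I1)
bond 6 stroke→J2  (C1 integral (e out))
bond 1 stroke→TF1  (only one flow-in slot at J2)
bond 0 stroke→J1  (TF1: transformer flips bond 1)
bond 3 stroke→R1  (common-e at J1 fixed by 0)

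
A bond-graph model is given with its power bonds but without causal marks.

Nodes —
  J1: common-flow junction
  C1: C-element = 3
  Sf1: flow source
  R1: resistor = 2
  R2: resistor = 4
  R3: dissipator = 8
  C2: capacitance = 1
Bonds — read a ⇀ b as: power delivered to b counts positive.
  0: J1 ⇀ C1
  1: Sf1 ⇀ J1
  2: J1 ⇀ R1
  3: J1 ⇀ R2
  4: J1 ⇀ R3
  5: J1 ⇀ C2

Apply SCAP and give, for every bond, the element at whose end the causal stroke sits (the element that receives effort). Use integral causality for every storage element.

b0 →J1
b1 →Sf1
b2 →J1
b3 →J1
b4 →J1
b5 →J1

β1 →Sf1  (Sf1 fixes flow; stroke at Sf1)
β0 →J1  (J1: bond 1 brought flow, rest push out)
β2 →J1  (J1: bond 1 brought flow, rest push out)
β3 →J1  (common-f at J1 fixed by 1)
β4 →J1  (J1 flow already set via bond 1)
β5 →J1  (1-jn J1 has f-setter on 1)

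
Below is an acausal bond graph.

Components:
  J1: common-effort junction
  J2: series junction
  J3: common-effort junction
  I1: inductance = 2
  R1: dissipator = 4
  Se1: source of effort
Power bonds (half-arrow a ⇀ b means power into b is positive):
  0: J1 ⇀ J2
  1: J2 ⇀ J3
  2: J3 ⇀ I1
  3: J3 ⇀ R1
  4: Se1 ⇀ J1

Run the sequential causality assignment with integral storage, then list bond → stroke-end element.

b4 stroke→J1  (Se1: effort source, stroke at far end)
b0 stroke→J2  (common-e at J1 fixed by 4)
b1 stroke→J3  (closing 1-jn rule on J2)
b2 stroke→I1  (J3 effort already set via bond 1)
b3 stroke→R1  (0-jn J3 has e-setter on 1)

β0 stroke→J2
β1 stroke→J3
β2 stroke→I1
β3 stroke→R1
β4 stroke→J1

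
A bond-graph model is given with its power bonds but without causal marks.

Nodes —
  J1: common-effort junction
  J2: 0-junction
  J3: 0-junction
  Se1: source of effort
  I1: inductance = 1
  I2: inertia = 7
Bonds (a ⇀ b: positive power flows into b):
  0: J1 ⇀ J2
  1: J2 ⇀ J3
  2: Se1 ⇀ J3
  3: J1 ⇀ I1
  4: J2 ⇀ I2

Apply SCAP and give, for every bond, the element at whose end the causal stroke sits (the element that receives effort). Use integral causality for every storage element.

#0 stroke at J1
#1 stroke at J2
#2 stroke at J3
#3 stroke at I1
#4 stroke at I2

bond 2 stroke at J3  (Se1: effort source, stroke at far end)
bond 1 stroke at J2  (J3 effort already set via bond 2)
bond 0 stroke at J1  (J2: bond 1 brought effort, rest push out)
bond 4 stroke at I2  (0-jn J2 has e-setter on 1)
bond 3 stroke at I1  (0-jn J1 has e-setter on 0)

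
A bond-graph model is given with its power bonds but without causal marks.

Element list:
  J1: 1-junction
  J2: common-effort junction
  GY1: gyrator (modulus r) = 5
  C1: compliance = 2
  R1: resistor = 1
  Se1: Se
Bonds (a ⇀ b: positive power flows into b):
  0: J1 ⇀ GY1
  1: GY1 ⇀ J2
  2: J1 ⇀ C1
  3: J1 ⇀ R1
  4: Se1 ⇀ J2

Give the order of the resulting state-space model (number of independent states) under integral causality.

bond 4 →J2  (Se1 fixes effort; stroke away)
bond 1 →GY1  (J2 effort already set via bond 4)
bond 0 →GY1  (GY GY1: same side as bond 1)
bond 2 →J1  (1-jn J1 has f-setter on 0)
bond 3 →J1  (J1 flow already set via bond 0)

1  (C1 all integral)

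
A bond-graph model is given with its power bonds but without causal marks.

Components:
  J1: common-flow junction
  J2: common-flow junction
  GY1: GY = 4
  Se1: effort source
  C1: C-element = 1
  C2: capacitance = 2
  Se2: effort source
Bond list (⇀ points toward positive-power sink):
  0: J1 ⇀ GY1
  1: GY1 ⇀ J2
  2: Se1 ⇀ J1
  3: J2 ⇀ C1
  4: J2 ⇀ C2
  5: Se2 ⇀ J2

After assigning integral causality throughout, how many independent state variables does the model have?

#2 |J1  (source Se1 imposes e)
#5 |J2  (Se2 fixes effort; stroke away)
#0 |GY1  (J1: last free bond brings flow in)
#1 |GY1  (GY GY1: same side as bond 0)
#3 |J2  (J2: bond 1 brought flow, rest push out)
#4 |J2  (J2: bond 1 brought flow, rest push out)

2  (C1, C2 all integral)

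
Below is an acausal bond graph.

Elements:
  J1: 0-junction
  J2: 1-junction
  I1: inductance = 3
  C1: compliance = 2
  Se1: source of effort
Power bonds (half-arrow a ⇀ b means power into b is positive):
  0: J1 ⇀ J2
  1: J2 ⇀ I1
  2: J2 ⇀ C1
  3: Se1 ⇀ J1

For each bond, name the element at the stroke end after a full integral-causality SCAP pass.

#3 →J1  (Se1 fixes effort; stroke away)
#0 →J2  (J1 effort already set via bond 3)
#1 →I1  (I1 outputs flow p/I1)
#2 →J2  (J2: bond 1 brought flow, rest push out)

β0 →J2
β1 →I1
β2 →J2
β3 →J1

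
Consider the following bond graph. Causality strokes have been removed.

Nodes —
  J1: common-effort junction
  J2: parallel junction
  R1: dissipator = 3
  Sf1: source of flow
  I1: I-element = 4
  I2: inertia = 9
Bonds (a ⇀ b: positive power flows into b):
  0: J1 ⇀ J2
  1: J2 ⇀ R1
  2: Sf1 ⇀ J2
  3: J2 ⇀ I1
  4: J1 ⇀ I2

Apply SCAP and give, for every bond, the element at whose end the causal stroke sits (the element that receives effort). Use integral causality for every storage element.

#0 |J1
#1 |J2
#2 |Sf1
#3 |I1
#4 |I2

#2 stroke→Sf1  (Sf1: flow source, stroke at near end)
#3 stroke→I1  (I1: I, integral causality)
#4 stroke→I2  (I2: I, integral causality)
#0 stroke→J1  (J1: last free bond brings effort in)
#1 stroke→J2  (only one effort-in slot at J2)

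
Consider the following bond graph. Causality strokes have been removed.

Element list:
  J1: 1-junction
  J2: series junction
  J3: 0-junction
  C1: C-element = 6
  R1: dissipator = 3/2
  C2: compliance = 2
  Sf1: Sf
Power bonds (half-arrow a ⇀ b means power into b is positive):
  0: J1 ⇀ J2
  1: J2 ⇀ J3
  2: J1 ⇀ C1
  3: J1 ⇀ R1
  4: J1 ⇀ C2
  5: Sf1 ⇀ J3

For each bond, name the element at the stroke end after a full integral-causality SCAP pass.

#0 |J2
#1 |J3
#2 |J1
#3 |J1
#4 |J1
#5 |Sf1

b5 stroke at Sf1  (source Sf1 imposes f)
b1 stroke at J3  (only one effort-in slot at J3)
b0 stroke at J2  (J2 flow already set via bond 1)
b2 stroke at J1  (common-f at J1 fixed by 0)
b3 stroke at J1  (common-f at J1 fixed by 0)
b4 stroke at J1  (J1 flow already set via bond 0)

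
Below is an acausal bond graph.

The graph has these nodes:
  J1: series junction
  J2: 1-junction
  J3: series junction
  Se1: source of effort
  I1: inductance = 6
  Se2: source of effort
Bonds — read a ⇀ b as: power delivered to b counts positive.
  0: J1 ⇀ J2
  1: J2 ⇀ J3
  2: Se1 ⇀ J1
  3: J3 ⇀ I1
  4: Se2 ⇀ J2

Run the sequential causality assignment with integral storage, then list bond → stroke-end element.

β2 stroke→J1  (Se1: effort source, stroke at far end)
β4 stroke→J2  (source Se2 imposes e)
β0 stroke→J2  (J1 needs exactly one f-in)
β1 stroke→J3  (only one flow-in slot at J2)
β3 stroke→I1  (closing 1-jn rule on J3)

β0 stroke at J2
β1 stroke at J3
β2 stroke at J1
β3 stroke at I1
β4 stroke at J2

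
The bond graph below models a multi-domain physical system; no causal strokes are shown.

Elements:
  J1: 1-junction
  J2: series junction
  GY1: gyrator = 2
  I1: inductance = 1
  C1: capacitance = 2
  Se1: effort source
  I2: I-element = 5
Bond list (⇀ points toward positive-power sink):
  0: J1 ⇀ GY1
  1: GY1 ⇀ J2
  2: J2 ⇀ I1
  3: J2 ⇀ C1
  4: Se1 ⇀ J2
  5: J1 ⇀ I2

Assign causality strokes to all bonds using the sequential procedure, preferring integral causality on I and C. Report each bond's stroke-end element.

b0 stroke→J1
b1 stroke→J2
b2 stroke→I1
b3 stroke→J2
b4 stroke→J2
b5 stroke→I2

β4 stroke at J2  (Se1: effort source, stroke at far end)
β2 stroke at I1  (prefer integral on I1)
β1 stroke at J2  (1-jn J2 has f-setter on 2)
β3 stroke at J2  (J2 flow already set via bond 2)
β0 stroke at J1  (GY GY1: same side as bond 1)
β5 stroke at I2  (J1: last free bond brings flow in)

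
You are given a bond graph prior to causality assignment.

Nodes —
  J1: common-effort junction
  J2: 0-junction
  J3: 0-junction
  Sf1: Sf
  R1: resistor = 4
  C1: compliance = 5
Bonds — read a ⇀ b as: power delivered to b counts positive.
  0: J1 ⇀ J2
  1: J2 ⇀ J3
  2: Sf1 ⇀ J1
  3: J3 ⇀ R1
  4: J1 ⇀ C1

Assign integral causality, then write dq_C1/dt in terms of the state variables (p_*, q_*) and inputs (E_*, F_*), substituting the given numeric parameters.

dq_C1/dt = F_Sf1 - q_C1/20

β2 stroke→Sf1  (Sf1 fixes flow; stroke at Sf1)
β4 stroke→J1  (C1: C, integral causality)
β0 stroke→J2  (J1: bond 4 brought effort, rest push out)
β1 stroke→J3  (J2 effort already set via bond 0)
β3 stroke→R1  (J3: bond 1 brought effort, rest push out)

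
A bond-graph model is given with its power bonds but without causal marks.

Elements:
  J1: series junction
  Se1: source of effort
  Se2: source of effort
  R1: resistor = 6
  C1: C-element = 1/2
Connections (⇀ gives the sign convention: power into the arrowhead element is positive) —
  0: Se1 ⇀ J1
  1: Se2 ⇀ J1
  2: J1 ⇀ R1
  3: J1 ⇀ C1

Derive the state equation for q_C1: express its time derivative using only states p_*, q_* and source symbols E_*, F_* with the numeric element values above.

dq_C1/dt = E_Se1/6 + E_Se2/6 - q_C1/3

b0 |J1  (Se1 fixes effort; stroke away)
b1 |J1  (Se2 fixes effort; stroke away)
b3 |J1  (C1: C, integral causality)
b2 |R1  (J1: last free bond brings flow in)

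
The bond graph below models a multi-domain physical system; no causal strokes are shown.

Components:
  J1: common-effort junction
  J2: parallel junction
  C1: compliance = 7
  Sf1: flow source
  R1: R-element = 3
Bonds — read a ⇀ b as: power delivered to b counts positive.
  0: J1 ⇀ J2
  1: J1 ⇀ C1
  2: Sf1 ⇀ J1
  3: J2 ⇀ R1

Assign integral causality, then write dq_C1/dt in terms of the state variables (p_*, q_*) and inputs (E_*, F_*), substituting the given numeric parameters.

β2 stroke→Sf1  (source Sf1 imposes f)
β1 stroke→J1  (C1: C, integral causality)
β0 stroke→J2  (common-e at J1 fixed by 1)
β3 stroke→R1  (0-jn J2 has e-setter on 0)

dq_C1/dt = F_Sf1 - q_C1/21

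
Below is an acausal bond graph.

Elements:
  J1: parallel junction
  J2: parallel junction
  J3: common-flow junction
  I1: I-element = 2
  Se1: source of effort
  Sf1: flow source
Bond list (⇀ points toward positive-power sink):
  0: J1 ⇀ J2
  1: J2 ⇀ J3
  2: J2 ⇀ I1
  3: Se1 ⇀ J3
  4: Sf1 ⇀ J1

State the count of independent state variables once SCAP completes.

#3 stroke at J3  (Se1 fixes effort; stroke away)
#4 stroke at Sf1  (source Sf1 imposes f)
#0 stroke at J1  (J1 needs exactly one e-in)
#1 stroke at J2  (closing 1-jn rule on J3)
#2 stroke at I1  (J2: bond 1 brought effort, rest push out)

1  (I1 all integral)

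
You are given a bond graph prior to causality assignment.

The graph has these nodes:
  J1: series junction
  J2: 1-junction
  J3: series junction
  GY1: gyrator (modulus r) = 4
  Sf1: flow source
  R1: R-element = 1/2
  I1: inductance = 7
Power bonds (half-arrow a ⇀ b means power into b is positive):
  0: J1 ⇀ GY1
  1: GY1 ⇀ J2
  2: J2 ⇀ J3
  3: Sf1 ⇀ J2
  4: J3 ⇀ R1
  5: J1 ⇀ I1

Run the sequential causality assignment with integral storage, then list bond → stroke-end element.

bond 3 stroke→Sf1  (Sf1 fixes flow; stroke at Sf1)
bond 1 stroke→J2  (J2: bond 3 brought flow, rest push out)
bond 2 stroke→J2  (J2: bond 3 brought flow, rest push out)
bond 4 stroke→J3  (common-f at J3 fixed by 2)
bond 0 stroke→J1  (GY GY1: same side as bond 1)
bond 5 stroke→I1  (J1: last free bond brings flow in)

b0 stroke→J1
b1 stroke→J2
b2 stroke→J2
b3 stroke→Sf1
b4 stroke→J3
b5 stroke→I1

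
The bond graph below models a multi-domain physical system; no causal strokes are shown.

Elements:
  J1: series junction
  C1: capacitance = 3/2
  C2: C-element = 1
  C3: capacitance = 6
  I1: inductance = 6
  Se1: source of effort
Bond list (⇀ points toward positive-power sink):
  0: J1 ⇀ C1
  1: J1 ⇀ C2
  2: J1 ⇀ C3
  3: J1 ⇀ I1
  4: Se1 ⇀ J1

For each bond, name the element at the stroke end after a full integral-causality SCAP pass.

#0 →J1
#1 →J1
#2 →J1
#3 →I1
#4 →J1

bond 4 stroke→J1  (source Se1 imposes e)
bond 0 stroke→J1  (C1: C, integral causality)
bond 1 stroke→J1  (prefer integral on C2)
bond 2 stroke→J1  (C3 outputs effort q/C3)
bond 3 stroke→I1  (closing 1-jn rule on J1)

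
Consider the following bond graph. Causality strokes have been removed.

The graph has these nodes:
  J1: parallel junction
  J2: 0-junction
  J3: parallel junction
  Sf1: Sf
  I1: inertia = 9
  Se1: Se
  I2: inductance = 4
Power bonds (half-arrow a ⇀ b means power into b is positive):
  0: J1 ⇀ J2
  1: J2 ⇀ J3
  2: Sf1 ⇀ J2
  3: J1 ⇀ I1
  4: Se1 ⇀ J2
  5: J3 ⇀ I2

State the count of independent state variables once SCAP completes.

2  (I1, I2 all integral)

bond 2 →Sf1  (Sf1 fixes flow; stroke at Sf1)
bond 4 →J2  (Se1 (Se) sets effort on bond)
bond 0 →J1  (J2: bond 4 brought effort, rest push out)
bond 1 →J3  (J2 effort already set via bond 4)
bond 5 →I2  (common-e at J3 fixed by 1)
bond 3 →I1  (0-jn J1 has e-setter on 0)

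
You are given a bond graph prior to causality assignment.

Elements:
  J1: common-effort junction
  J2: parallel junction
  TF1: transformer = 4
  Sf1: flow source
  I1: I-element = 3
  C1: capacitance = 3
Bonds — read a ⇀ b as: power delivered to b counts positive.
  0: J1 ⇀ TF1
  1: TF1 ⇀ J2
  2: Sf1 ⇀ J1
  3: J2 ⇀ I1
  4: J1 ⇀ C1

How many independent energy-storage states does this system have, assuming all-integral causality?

bond 2 →Sf1  (Sf1: flow source, stroke at near end)
bond 3 →I1  (I1 integral (f out))
bond 1 →J2  (J2 needs exactly one e-in)
bond 0 →TF1  (TF TF1: opposite of bond 1)
bond 4 →J1  (J1 needs exactly one e-in)

2  (C1, I1 all integral)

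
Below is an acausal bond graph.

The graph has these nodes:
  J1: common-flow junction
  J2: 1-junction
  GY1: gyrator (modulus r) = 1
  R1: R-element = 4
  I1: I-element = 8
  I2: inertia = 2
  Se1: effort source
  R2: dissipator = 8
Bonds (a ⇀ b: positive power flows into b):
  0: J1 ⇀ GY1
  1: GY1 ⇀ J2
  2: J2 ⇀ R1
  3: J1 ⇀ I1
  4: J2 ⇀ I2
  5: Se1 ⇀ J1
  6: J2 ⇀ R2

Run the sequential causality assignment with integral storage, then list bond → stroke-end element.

b0 |J1
b1 |J2
b2 |J2
b3 |I1
b4 |I2
b5 |J1
b6 |J2

b5 |J1  (Se1 (Se) sets effort on bond)
b3 |I1  (I1 integral (f out))
b0 |J1  (common-f at J1 fixed by 3)
b1 |J2  (through GY1, causality inverts; strokes same side of GY1)
b4 |I2  (I2 outputs flow p/I2)
b2 |J2  (J2 flow already set via bond 4)
b6 |J2  (J2 flow already set via bond 4)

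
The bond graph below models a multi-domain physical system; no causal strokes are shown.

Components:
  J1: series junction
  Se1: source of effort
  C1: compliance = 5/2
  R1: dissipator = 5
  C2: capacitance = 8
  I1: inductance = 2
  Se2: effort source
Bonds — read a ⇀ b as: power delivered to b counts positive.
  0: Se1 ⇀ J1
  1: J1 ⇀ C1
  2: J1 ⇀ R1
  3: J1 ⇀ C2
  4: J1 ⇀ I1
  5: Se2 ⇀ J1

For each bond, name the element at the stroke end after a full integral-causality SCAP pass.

#0 |J1
#1 |J1
#2 |J1
#3 |J1
#4 |I1
#5 |J1

β0 stroke at J1  (Se1 (Se) sets effort on bond)
β5 stroke at J1  (Se2 (Se) sets effort on bond)
β1 stroke at J1  (C1 outputs effort q/C1)
β3 stroke at J1  (C2 integral (e out))
β4 stroke at I1  (I1 outputs flow p/I1)
β2 stroke at J1  (J1: bond 4 brought flow, rest push out)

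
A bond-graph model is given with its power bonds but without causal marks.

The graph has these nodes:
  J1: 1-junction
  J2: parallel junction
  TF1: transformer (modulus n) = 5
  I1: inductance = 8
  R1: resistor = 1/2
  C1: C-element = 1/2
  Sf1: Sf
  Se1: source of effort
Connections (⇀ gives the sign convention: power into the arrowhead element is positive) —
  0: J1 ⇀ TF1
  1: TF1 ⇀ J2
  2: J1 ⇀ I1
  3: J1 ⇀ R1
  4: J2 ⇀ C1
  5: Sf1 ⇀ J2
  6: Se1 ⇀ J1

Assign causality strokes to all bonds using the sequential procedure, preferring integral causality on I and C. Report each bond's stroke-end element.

β5 |Sf1  (source Sf1 imposes f)
β6 |J1  (Se1: effort source, stroke at far end)
β2 |I1  (I1 outputs flow p/I1)
β0 |J1  (J1: bond 2 brought flow, rest push out)
β3 |J1  (J1: bond 2 brought flow, rest push out)
β1 |TF1  (TF1: transformer flips bond 0)
β4 |J2  (J2 needs exactly one e-in)

b0 stroke→J1
b1 stroke→TF1
b2 stroke→I1
b3 stroke→J1
b4 stroke→J2
b5 stroke→Sf1
b6 stroke→J1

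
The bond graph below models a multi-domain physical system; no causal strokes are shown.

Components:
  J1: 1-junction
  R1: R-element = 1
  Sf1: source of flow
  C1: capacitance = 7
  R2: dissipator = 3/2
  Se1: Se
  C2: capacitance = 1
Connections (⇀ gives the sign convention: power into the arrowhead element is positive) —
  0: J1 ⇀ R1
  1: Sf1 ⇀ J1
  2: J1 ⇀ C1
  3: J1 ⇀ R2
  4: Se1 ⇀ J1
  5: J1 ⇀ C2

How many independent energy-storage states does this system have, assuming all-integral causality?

β1 →Sf1  (Sf1 (Sf) sets flow on bond)
β4 →J1  (Se1: effort source, stroke at far end)
β0 →J1  (1-jn J1 has f-setter on 1)
β2 →J1  (J1 flow already set via bond 1)
β3 →J1  (1-jn J1 has f-setter on 1)
β5 →J1  (J1 flow already set via bond 1)

2  (C1, C2 all integral)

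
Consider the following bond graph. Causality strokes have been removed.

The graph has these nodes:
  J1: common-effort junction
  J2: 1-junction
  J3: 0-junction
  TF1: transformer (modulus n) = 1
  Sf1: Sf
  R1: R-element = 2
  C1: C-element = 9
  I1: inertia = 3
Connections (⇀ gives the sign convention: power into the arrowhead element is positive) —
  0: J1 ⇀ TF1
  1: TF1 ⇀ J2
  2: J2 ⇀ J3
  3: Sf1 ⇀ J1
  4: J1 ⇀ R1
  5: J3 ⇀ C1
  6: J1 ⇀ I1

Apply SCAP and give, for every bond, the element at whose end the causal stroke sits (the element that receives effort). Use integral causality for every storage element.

bond 0 →J1
bond 1 →TF1
bond 2 →J2
bond 3 →Sf1
bond 4 →R1
bond 5 →J3
bond 6 →I1

bond 3 →Sf1  (Sf1 fixes flow; stroke at Sf1)
bond 5 →J3  (C1: C, integral causality)
bond 2 →J2  (J3 effort already set via bond 5)
bond 1 →TF1  (J2: last free bond brings flow in)
bond 0 →J1  (through TF1, causality passes straight; one stroke at TF1)
bond 4 →R1  (0-jn J1 has e-setter on 0)
bond 6 →I1  (J1: bond 0 brought effort, rest push out)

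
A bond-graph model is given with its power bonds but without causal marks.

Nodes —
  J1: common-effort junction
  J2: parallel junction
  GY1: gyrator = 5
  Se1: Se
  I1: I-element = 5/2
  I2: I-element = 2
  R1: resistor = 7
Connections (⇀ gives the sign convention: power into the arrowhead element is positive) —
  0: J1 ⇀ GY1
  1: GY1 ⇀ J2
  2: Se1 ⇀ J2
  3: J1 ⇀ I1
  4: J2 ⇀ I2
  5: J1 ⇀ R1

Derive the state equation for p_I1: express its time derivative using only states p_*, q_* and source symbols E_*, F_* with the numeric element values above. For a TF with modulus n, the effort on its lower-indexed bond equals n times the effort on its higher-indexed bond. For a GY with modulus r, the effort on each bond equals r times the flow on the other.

dp_I1/dt = -7*E_Se1/5 - 14*p_I1/5

β2 →J2  (source Se1 imposes e)
β1 →GY1  (0-jn J2 has e-setter on 2)
β4 →I2  (common-e at J2 fixed by 2)
β0 →GY1  (GY GY1: same side as bond 1)
β3 →I1  (prefer integral on I1)
β5 →J1  (J1: last free bond brings effort in)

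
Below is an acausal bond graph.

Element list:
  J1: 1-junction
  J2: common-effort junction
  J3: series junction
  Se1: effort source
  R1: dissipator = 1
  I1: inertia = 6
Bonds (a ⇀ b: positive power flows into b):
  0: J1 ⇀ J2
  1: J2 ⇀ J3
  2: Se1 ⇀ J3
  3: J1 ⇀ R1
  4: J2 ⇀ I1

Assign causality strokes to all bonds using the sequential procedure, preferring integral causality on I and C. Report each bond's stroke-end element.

b0 stroke→J1
b1 stroke→J2
b2 stroke→J3
b3 stroke→R1
b4 stroke→I1

β2 stroke at J3  (source Se1 imposes e)
β1 stroke at J2  (J3: last free bond brings flow in)
β0 stroke at J1  (common-e at J2 fixed by 1)
β4 stroke at I1  (0-jn J2 has e-setter on 1)
β3 stroke at R1  (closing 1-jn rule on J1)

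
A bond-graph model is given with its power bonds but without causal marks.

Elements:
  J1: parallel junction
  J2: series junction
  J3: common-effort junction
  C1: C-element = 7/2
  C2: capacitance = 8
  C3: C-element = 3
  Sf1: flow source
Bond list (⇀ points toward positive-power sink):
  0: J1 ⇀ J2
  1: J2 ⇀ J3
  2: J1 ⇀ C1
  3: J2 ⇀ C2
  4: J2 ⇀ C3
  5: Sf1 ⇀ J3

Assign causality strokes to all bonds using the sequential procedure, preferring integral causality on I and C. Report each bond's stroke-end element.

#0 stroke at J2
#1 stroke at J3
#2 stroke at J1
#3 stroke at J2
#4 stroke at J2
#5 stroke at Sf1

b5 stroke→Sf1  (source Sf1 imposes f)
b1 stroke→J3  (J3: last free bond brings effort in)
b0 stroke→J2  (common-f at J2 fixed by 1)
b3 stroke→J2  (1-jn J2 has f-setter on 1)
b4 stroke→J2  (J2 flow already set via bond 1)
b2 stroke→J1  (J1 needs exactly one e-in)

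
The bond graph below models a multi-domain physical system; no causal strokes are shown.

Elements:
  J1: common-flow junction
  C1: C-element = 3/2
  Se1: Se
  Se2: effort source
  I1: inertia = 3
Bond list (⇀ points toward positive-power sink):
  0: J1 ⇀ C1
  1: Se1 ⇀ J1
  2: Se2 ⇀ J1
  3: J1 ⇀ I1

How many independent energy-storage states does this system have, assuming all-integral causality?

2  (C1, I1 all integral)

b1 |J1  (Se1 fixes effort; stroke away)
b2 |J1  (Se2 fixes effort; stroke away)
b0 |J1  (C1 outputs effort q/C1)
b3 |I1  (only one flow-in slot at J1)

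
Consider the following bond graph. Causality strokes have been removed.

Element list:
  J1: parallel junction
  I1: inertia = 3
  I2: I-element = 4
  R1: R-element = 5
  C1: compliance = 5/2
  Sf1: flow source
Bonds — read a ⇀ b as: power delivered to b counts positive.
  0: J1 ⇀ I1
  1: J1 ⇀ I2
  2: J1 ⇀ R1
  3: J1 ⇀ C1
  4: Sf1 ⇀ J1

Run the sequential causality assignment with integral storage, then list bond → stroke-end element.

b0 →I1
b1 →I2
b2 →R1
b3 →J1
b4 →Sf1

bond 4 stroke at Sf1  (Sf1: flow source, stroke at near end)
bond 0 stroke at I1  (prefer integral on I1)
bond 1 stroke at I2  (I2 integral (f out))
bond 3 stroke at J1  (C1 outputs effort q/C1)
bond 2 stroke at R1  (J1 effort already set via bond 3)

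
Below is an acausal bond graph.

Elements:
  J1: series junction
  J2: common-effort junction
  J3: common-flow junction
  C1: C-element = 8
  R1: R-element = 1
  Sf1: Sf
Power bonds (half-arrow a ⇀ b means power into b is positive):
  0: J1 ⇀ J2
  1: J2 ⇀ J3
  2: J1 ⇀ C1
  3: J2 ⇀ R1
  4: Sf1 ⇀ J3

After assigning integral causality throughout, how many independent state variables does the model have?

1  (C1 all integral)

β4 stroke→Sf1  (Sf1 (Sf) sets flow on bond)
β1 stroke→J3  (1-jn J3 has f-setter on 4)
β2 stroke→J1  (C1 integral (e out))
β0 stroke→J2  (only one flow-in slot at J1)
β3 stroke→R1  (0-jn J2 has e-setter on 0)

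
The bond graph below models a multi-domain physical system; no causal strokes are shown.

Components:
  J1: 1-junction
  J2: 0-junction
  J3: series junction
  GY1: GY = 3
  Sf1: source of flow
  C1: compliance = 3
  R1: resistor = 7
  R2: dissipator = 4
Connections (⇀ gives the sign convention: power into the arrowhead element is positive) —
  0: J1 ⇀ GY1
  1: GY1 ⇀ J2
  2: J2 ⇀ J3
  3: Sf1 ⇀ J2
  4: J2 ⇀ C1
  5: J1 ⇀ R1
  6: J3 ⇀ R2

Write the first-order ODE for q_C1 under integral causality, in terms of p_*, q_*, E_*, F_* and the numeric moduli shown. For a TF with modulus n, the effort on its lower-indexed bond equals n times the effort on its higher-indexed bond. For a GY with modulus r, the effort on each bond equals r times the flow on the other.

dq_C1/dt = F_Sf1 - 37*q_C1/108

β3 →Sf1  (source Sf1 imposes f)
β4 →J2  (C1: C, integral causality)
β1 →GY1  (0-jn J2 has e-setter on 4)
β2 →J3  (J2: bond 4 brought effort, rest push out)
β6 →R2  (only one flow-in slot at J3)
β0 →GY1  (through GY1, causality inverts; strokes same side of GY1)
β5 →J1  (J1: bond 0 brought flow, rest push out)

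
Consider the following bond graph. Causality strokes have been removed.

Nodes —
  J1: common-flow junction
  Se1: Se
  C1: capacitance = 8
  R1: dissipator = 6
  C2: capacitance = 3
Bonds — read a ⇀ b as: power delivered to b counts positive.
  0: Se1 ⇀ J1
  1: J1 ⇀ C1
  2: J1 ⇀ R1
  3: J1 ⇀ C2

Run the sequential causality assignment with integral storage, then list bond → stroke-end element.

bond 0 →J1
bond 1 →J1
bond 2 →R1
bond 3 →J1

bond 0 stroke→J1  (Se1: effort source, stroke at far end)
bond 1 stroke→J1  (C1 integral (e out))
bond 3 stroke→J1  (C2 outputs effort q/C2)
bond 2 stroke→R1  (J1 needs exactly one f-in)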